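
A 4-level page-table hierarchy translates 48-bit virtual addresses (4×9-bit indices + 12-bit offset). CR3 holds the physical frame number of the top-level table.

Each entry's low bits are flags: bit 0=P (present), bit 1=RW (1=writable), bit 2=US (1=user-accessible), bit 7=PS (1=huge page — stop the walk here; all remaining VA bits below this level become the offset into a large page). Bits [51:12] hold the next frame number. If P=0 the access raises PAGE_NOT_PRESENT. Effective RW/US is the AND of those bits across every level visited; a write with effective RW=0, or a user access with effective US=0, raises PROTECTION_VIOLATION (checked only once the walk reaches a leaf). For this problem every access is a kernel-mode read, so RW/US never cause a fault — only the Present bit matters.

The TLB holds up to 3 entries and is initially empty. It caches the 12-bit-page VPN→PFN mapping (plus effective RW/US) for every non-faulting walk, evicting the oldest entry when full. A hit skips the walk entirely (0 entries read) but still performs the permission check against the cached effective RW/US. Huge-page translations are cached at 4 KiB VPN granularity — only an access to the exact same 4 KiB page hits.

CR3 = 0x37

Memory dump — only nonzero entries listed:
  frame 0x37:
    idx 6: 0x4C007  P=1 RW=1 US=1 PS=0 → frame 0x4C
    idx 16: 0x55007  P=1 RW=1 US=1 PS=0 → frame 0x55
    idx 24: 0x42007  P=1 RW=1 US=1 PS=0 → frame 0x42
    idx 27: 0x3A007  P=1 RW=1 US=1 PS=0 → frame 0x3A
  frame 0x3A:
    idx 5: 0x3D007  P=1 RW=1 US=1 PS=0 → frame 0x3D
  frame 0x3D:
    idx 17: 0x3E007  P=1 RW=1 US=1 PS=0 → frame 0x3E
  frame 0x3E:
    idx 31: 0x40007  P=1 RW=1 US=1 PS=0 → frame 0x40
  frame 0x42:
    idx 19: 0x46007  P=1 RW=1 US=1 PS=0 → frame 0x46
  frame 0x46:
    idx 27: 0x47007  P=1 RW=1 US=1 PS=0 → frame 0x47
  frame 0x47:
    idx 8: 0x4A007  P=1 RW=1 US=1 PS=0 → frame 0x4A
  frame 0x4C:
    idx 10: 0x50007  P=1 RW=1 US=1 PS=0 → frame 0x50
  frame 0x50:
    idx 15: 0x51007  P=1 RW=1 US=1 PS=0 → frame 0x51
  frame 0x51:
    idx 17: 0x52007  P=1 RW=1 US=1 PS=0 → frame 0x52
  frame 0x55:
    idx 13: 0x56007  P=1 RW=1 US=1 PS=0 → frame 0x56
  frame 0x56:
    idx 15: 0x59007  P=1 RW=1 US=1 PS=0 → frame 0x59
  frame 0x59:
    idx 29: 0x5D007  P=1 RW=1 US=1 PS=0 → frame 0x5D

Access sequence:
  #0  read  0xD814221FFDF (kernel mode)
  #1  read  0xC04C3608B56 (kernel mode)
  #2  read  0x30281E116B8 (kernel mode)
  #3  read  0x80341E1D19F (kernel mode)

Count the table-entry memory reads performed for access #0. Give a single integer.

Per-access translation:
#0 VA=0xD814221FFDF (r,kernel):
  lvl0: tbl 0x37, slot 27 ⇒ 0x3A007 (P1/RW1/US1/PS0)
  lvl1: tbl 0x3A, slot 5 ⇒ 0x3D007 (P1/RW1/US1/PS0)
  lvl2: tbl 0x3D, slot 17 ⇒ 0x3E007 (P1/RW1/US1/PS0)
  lvl3: tbl 0x3E, slot 31 ⇒ 0x40007 (P1/RW1/US1/PS0)
  → PA=0x40FDF  (4 entries read)
#1 VA=0xC04C3608B56 (r,kernel):
  lvl0: tbl 0x37, slot 24 ⇒ 0x42007 (P1/RW1/US1/PS0)
  lvl1: tbl 0x42, slot 19 ⇒ 0x46007 (P1/RW1/US1/PS0)
  lvl2: tbl 0x46, slot 27 ⇒ 0x47007 (P1/RW1/US1/PS0)
  lvl3: tbl 0x47, slot 8 ⇒ 0x4A007 (P1/RW1/US1/PS0)
  → PA=0x4AB56  (4 entries read)
#2 VA=0x30281E116B8 (r,kernel):
  lvl0: tbl 0x37, slot 6 ⇒ 0x4C007 (P1/RW1/US1/PS0)
  lvl1: tbl 0x4C, slot 10 ⇒ 0x50007 (P1/RW1/US1/PS0)
  lvl2: tbl 0x50, slot 15 ⇒ 0x51007 (P1/RW1/US1/PS0)
  lvl3: tbl 0x51, slot 17 ⇒ 0x52007 (P1/RW1/US1/PS0)
  → PA=0x526B8  (4 entries read)
#3 VA=0x80341E1D19F (r,kernel):
  lvl0: tbl 0x37, slot 16 ⇒ 0x55007 (P1/RW1/US1/PS0)
  lvl1: tbl 0x55, slot 13 ⇒ 0x56007 (P1/RW1/US1/PS0)
  lvl2: tbl 0x56, slot 15 ⇒ 0x59007 (P1/RW1/US1/PS0)
  lvl3: tbl 0x59, slot 29 ⇒ 0x5D007 (P1/RW1/US1/PS0)
  → PA=0x5D19F  (4 entries read)

Entries read for #0: 4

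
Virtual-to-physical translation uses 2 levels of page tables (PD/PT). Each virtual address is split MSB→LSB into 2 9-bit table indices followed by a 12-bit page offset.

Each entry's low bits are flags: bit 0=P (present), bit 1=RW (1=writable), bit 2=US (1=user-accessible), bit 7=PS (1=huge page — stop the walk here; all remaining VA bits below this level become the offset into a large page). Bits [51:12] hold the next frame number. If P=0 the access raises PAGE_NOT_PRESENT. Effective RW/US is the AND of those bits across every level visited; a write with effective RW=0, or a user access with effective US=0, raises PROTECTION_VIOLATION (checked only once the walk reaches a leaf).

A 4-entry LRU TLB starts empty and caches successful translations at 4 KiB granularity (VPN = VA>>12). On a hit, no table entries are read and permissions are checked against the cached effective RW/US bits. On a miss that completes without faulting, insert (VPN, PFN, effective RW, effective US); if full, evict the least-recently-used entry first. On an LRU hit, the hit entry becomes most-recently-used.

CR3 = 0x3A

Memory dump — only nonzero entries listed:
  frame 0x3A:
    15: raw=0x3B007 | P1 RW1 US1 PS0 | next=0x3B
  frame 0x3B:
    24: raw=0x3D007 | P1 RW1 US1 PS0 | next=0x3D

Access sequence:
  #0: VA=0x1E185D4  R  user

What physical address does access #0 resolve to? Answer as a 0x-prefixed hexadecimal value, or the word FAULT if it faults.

Trace:
#0 VA=0x1E185D4 (r,user):
  lvl0: tbl 0x3A, slot 15 ⇒ 0x3B007 (P1/RW1/US1/PS0)
  lvl1: tbl 0x3B, slot 24 ⇒ 0x3D007 (P1/RW1/US1/PS0)
  → PA=0x3D5D4  (2 entries read)

Access #0 PA: 0x3D5D4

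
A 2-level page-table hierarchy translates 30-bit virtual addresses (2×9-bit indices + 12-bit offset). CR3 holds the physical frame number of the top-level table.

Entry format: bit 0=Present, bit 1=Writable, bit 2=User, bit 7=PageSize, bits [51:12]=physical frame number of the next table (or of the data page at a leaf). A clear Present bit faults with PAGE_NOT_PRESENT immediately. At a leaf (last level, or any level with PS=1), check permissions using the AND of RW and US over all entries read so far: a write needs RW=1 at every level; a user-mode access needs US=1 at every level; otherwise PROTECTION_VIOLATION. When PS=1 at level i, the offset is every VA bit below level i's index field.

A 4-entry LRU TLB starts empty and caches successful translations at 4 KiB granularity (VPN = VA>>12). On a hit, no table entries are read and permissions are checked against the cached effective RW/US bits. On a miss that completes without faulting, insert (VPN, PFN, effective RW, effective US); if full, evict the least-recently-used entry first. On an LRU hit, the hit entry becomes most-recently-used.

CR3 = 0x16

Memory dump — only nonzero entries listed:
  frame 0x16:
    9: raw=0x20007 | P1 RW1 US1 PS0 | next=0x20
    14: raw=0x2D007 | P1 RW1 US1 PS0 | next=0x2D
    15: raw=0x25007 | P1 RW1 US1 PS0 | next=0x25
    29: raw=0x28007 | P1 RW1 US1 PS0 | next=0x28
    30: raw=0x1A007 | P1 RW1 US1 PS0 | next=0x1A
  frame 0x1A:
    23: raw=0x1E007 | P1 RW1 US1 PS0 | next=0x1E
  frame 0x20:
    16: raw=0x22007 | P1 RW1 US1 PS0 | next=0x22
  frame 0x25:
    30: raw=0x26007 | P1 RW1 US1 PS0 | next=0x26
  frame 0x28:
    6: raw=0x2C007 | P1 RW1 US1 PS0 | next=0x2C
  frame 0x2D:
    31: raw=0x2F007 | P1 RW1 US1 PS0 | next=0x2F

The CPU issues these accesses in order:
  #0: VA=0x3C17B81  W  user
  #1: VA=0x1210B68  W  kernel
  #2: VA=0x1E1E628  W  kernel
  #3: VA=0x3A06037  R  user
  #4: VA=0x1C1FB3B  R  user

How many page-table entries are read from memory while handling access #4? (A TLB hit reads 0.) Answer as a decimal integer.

Walk each access:
#0 VA=0x3C17B81 (w,user):
  L0: frame=0x16 idx=30 entry=0x1A007 [P=1 RW=1 US=1 PS=0]
  L1: frame=0x1A idx=23 entry=0x1E007 [P=1 RW=1 US=1 PS=0]
  ⇒ phys 0x1EB81  [2 reads]
#1 VA=0x1210B68 (w,kernel):
  L0: frame=0x16 idx=9 entry=0x20007 [P=1 RW=1 US=1 PS=0]
  L1: frame=0x20 idx=16 entry=0x22007 [P=1 RW=1 US=1 PS=0]
  ⇒ phys 0x22B68  [2 reads]
#2 VA=0x1E1E628 (w,kernel):
  L0: frame=0x16 idx=15 entry=0x25007 [P=1 RW=1 US=1 PS=0]
  L1: frame=0x25 idx=30 entry=0x26007 [P=1 RW=1 US=1 PS=0]
  ⇒ phys 0x26628  [2 reads]
#3 VA=0x3A06037 (r,user):
  L0: frame=0x16 idx=29 entry=0x28007 [P=1 RW=1 US=1 PS=0]
  L1: frame=0x28 idx=6 entry=0x2C007 [P=1 RW=1 US=1 PS=0]
  ⇒ phys 0x2C037  [2 reads]
#4 VA=0x1C1FB3B (r,user):
  L0: frame=0x16 idx=14 entry=0x2D007 [P=1 RW=1 US=1 PS=0]
  L1: frame=0x2D idx=31 entry=0x2F007 [P=1 RW=1 US=1 PS=0]
  ⇒ phys 0x2FB3B  [2 reads]

Entries read for #4: 2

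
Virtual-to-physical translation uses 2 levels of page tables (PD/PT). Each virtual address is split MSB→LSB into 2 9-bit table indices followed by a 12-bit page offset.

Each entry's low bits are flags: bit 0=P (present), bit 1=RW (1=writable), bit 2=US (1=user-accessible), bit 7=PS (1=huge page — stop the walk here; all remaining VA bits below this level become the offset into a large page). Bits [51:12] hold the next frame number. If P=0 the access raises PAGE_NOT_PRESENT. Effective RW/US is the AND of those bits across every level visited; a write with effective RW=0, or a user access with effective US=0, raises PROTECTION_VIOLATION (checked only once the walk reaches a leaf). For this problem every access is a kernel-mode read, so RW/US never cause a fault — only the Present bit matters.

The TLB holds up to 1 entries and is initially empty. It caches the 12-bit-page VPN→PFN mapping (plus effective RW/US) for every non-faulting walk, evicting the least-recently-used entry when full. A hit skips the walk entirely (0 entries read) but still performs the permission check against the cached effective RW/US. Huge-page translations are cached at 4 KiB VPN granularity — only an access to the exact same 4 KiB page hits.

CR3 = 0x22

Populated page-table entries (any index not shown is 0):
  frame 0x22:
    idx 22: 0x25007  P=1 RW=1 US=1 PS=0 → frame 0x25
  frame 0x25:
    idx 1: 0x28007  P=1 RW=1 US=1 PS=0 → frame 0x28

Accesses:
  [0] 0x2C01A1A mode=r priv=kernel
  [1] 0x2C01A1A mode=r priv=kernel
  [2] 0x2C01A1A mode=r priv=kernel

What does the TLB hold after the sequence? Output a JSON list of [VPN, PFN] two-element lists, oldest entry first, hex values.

Trace:
#0 VA=0x2C01A1A (r,kernel):
  lvl0: tbl 0x22, slot 22 ⇒ 0x25007 (P1/RW1/US1/PS0)
  lvl1: tbl 0x25, slot 1 ⇒ 0x28007 (P1/RW1/US1/PS0)
  ✓ 0x28A1A  — 2 lookups
#1 VA=0x2C01A1A (r,kernel):
  TLB hit vpn=0x2C01 → PA=0x28A1A
#2 VA=0x2C01A1A (r,kernel):
  TLB hit vpn=0x2C01 → PA=0x28A1A

TLB: [["0x2C01", "0x28"]]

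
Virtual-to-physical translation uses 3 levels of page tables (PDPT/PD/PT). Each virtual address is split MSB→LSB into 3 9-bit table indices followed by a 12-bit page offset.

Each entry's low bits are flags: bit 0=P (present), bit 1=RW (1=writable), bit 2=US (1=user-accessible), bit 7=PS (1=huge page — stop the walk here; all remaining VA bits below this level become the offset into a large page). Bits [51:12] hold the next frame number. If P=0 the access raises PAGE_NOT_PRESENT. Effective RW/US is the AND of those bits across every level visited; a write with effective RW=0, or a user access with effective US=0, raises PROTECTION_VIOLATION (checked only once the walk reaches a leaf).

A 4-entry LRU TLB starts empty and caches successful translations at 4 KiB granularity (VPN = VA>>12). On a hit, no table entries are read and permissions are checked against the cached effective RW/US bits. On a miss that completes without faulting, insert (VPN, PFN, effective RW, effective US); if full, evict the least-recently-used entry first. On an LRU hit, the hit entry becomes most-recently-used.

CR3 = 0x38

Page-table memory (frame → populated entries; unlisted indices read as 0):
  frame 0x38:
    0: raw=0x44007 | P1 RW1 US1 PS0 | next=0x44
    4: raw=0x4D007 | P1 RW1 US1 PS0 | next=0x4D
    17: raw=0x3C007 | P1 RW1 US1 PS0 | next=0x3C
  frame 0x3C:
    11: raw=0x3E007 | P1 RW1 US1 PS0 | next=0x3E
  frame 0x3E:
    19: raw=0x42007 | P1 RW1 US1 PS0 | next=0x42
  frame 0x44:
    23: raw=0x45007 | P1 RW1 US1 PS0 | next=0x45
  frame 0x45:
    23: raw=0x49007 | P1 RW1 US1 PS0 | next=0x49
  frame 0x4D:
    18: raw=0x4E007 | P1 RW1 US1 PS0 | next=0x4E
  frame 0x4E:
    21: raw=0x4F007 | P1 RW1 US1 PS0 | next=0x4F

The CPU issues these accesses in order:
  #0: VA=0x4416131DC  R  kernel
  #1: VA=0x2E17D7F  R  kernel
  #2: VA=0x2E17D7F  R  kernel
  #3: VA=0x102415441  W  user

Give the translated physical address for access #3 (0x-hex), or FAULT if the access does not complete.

Trace:
#0 VA=0x4416131DC (r,kernel):
  [0] read 0x38 idx=17: raw=0x3C007 flags P=1 W=1 U=1 S=0
  [1] read 0x3C idx=11: raw=0x3E007 flags P=1 W=1 U=1 S=0
  [2] read 0x3E idx=19: raw=0x42007 flags P=1 W=1 U=1 S=0
  ⇒ phys 0x421DC  [3 reads]
#1 VA=0x2E17D7F (r,kernel):
  [0] read 0x38 idx=0: raw=0x44007 flags P=1 W=1 U=1 S=0
  [1] read 0x44 idx=23: raw=0x45007 flags P=1 W=1 U=1 S=0
  [2] read 0x45 idx=23: raw=0x49007 flags P=1 W=1 U=1 S=0
  ⇒ phys 0x49D7F  [3 reads]
#2 VA=0x2E17D7F (r,kernel):
  TLB hit vpn=0x2E17 → PA=0x49D7F
#3 VA=0x102415441 (w,user):
  [0] read 0x38 idx=4: raw=0x4D007 flags P=1 W=1 U=1 S=0
  [1] read 0x4D idx=18: raw=0x4E007 flags P=1 W=1 U=1 S=0
  [2] read 0x4E idx=21: raw=0x4F007 flags P=1 W=1 U=1 S=0
  ⇒ phys 0x4F441  [3 reads]

Access #3 PA: 0x4F441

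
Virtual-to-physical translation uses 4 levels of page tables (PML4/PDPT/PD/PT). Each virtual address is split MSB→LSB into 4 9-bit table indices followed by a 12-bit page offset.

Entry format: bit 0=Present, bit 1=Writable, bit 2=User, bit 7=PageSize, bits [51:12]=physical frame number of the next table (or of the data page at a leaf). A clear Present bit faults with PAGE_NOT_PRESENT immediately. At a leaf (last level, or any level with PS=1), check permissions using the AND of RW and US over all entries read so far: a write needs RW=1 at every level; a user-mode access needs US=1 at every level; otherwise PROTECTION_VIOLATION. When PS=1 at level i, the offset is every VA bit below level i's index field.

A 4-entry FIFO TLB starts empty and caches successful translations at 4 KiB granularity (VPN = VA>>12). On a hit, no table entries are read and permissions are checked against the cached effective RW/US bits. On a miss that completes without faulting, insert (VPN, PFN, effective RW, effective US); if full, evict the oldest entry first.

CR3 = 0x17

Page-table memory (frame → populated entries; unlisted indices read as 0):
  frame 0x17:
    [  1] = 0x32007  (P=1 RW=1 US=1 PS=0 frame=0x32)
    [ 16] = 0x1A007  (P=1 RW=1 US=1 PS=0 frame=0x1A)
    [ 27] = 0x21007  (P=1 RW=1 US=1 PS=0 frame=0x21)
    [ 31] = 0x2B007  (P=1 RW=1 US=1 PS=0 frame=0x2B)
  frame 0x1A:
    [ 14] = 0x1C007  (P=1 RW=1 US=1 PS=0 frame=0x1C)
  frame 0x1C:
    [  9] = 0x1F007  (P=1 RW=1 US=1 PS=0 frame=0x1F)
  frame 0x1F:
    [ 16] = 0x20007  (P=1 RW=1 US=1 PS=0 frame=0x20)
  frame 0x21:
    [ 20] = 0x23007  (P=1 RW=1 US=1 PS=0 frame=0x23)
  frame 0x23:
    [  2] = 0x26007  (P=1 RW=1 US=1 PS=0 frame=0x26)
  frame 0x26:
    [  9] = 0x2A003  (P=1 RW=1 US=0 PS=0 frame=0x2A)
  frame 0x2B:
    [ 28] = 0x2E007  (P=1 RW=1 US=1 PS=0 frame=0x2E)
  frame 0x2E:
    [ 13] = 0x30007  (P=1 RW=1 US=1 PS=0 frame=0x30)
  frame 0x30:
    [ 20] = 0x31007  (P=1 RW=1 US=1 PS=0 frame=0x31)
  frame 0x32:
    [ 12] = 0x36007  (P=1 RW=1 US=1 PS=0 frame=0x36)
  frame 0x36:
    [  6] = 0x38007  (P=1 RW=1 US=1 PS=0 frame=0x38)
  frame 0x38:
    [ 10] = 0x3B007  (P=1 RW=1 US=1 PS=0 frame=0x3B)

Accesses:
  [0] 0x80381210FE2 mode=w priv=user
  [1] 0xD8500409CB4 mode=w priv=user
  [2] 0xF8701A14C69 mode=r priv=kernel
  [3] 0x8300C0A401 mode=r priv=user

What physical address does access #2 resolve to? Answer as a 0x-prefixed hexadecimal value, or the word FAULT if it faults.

Per-access translation:
#0 VA=0x80381210FE2 (w,user):
  L0: frame=0x17 idx=16 entry=0x1A007 [P=1 RW=1 US=1 PS=0]
  L1: frame=0x1A idx=14 entry=0x1C007 [P=1 RW=1 US=1 PS=0]
  L2: frame=0x1C idx=9 entry=0x1F007 [P=1 RW=1 US=1 PS=0]
  L3: frame=0x1F idx=16 entry=0x20007 [P=1 RW=1 US=1 PS=0]
  → PA=0x20FE2  (4 entries read)
#1 VA=0xD8500409CB4 (w,user):
  L0: frame=0x17 idx=27 entry=0x21007 [P=1 RW=1 US=1 PS=0]
  L1: frame=0x21 idx=20 entry=0x23007 [P=1 RW=1 US=1 PS=0]
  L2: frame=0x23 idx=2 entry=0x26007 [P=1 RW=1 US=1 PS=0]
  L3: frame=0x26 idx=9 entry=0x2A003 [P=1 RW=1 US=0 PS=0]
  ⇒ fault: PROTECTION_VIOLATION  — 4 lookups
#2 VA=0xF8701A14C69 (r,kernel):
  L0: frame=0x17 idx=31 entry=0x2B007 [P=1 RW=1 US=1 PS=0]
  L1: frame=0x2B idx=28 entry=0x2E007 [P=1 RW=1 US=1 PS=0]
  L2: frame=0x2E idx=13 entry=0x30007 [P=1 RW=1 US=1 PS=0]
  L3: frame=0x30 idx=20 entry=0x31007 [P=1 RW=1 US=1 PS=0]
  → PA=0x31C69  (4 entries read)
#3 VA=0x8300C0A401 (r,user):
  L0: frame=0x17 idx=1 entry=0x32007 [P=1 RW=1 US=1 PS=0]
  L1: frame=0x32 idx=12 entry=0x36007 [P=1 RW=1 US=1 PS=0]
  L2: frame=0x36 idx=6 entry=0x38007 [P=1 RW=1 US=1 PS=0]
  L3: frame=0x38 idx=10 entry=0x3B007 [P=1 RW=1 US=1 PS=0]
  → PA=0x3B401  (4 entries read)

Access #2 PA: 0x31C69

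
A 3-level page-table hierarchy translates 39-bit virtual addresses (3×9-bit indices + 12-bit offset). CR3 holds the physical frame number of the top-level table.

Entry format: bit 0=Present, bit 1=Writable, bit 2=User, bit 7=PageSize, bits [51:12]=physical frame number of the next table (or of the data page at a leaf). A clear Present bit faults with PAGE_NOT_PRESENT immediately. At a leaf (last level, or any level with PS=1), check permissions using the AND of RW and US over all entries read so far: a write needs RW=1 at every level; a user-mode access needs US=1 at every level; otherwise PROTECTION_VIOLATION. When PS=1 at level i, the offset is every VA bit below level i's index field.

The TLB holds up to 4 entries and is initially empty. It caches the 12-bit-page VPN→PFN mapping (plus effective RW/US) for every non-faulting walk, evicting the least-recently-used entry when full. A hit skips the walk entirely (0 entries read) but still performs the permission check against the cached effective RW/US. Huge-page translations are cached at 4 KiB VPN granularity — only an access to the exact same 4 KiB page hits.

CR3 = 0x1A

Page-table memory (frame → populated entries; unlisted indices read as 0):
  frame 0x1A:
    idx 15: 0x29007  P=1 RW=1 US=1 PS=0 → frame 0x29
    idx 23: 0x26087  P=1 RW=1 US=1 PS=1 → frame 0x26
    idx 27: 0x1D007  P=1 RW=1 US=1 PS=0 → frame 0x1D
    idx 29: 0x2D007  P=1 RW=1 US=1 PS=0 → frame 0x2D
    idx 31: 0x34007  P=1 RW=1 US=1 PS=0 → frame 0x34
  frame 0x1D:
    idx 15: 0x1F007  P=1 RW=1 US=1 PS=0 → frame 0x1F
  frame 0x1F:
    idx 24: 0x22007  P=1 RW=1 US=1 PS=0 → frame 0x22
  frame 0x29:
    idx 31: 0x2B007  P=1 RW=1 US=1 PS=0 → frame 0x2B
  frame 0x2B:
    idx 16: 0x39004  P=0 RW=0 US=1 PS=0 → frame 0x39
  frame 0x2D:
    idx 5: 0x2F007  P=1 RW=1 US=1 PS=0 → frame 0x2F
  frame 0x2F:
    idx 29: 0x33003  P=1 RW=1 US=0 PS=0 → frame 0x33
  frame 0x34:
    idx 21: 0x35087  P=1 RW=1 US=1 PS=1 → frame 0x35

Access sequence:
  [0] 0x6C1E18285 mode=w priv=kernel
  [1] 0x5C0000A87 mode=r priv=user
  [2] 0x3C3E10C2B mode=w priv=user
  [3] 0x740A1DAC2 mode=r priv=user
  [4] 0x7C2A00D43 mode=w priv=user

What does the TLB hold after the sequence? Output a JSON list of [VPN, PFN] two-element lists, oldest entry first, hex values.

Per-access translation:
#0 VA=0x6C1E18285 (w,kernel):
  [0] read 0x1A idx=27: raw=0x1D007 flags P=1 W=1 U=1 S=0
  [1] read 0x1D idx=15: raw=0x1F007 flags P=1 W=1 U=1 S=0
  [2] read 0x1F idx=24: raw=0x22007 flags P=1 W=1 U=1 S=0
  → PA=0x22285  (3 entries read)
#1 VA=0x5C0000A87 (r,user):
  [0] read 0x1A idx=23: raw=0x26087 flags P=1 W=1 U=1 S=1
  → PA=0x26A87 (huge @L0)  (1 entries read)
#2 VA=0x3C3E10C2B (w,user):
  [0] read 0x1A idx=15: raw=0x29007 flags P=1 W=1 U=1 S=0
  [1] read 0x29 idx=31: raw=0x2B007 flags P=1 W=1 U=1 S=0
  [2] read 0x2B idx=16: raw=0x39004 flags P=0 W=0 U=1 S=0
  ⇒ fault: PAGE_NOT_PRESENT  — 3 lookups
#3 VA=0x740A1DAC2 (r,user):
  [0] read 0x1A idx=29: raw=0x2D007 flags P=1 W=1 U=1 S=0
  [1] read 0x2D idx=5: raw=0x2F007 flags P=1 W=1 U=1 S=0
  [2] read 0x2F idx=29: raw=0x33003 flags P=1 W=1 U=0 S=0
  ⇒ fault: PROTECTION_VIOLATION  — 3 lookups
#4 VA=0x7C2A00D43 (w,user):
  [0] read 0x1A idx=31: raw=0x34007 flags P=1 W=1 U=1 S=0
  [1] read 0x34 idx=21: raw=0x35087 flags P=1 W=1 U=1 S=1
  → PA=0x35D43 (huge @L1)  (2 entries read)

TLB: [["0x6C1E18", "0x22"], ["0x5C0000", "0x26"], ["0x7C2A00", "0x35"]]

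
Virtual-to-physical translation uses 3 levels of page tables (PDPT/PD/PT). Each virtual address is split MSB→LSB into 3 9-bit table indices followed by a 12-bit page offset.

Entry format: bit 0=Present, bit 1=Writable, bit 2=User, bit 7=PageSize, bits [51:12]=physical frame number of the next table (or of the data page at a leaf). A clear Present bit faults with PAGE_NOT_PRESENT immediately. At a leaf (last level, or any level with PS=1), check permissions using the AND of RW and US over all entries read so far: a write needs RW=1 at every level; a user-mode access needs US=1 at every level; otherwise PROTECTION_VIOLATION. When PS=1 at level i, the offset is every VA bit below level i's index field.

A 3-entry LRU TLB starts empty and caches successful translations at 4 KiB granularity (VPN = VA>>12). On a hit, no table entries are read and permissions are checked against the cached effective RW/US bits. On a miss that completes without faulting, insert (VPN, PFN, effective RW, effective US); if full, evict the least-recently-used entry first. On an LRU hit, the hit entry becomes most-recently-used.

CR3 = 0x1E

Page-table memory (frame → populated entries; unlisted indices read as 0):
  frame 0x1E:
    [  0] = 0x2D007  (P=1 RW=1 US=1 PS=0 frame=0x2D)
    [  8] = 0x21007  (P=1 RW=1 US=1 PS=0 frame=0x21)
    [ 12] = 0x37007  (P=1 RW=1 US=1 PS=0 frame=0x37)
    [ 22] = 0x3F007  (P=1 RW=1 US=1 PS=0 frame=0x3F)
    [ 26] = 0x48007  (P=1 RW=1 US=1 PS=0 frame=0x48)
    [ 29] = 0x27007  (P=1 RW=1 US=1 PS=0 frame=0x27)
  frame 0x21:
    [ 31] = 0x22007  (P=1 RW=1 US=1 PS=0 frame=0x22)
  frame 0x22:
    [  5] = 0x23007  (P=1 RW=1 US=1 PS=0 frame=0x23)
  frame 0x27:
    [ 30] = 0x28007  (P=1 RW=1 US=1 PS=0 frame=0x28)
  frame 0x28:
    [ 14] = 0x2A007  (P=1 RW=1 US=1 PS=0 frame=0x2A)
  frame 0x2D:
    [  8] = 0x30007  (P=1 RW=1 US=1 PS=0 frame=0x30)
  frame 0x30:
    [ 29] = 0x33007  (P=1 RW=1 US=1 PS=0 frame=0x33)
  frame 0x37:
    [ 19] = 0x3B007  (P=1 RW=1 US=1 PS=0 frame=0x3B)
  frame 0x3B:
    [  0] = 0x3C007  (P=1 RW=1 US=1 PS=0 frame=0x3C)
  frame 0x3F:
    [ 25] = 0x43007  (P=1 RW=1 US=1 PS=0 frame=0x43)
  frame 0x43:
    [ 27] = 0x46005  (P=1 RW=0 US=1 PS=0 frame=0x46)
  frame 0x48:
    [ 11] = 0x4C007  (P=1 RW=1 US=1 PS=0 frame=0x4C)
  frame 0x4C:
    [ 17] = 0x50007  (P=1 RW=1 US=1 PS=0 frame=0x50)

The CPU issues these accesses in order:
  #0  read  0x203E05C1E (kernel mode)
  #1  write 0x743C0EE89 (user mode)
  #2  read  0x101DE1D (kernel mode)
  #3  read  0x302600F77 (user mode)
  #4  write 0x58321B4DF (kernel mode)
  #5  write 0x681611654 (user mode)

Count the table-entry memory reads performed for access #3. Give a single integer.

Trace:
#0 VA=0x203E05C1E (r,kernel):
  L0 @0x1E[8] → 0x21007  P=1,RW=1,US=1,PS=0
  L1 @0x21[31] → 0x22007  P=1,RW=1,US=1,PS=0
  L2 @0x22[5] → 0x23007  P=1,RW=1,US=1,PS=0
  ✓ 0x23C1E  — 3 lookups
#1 VA=0x743C0EE89 (w,user):
  L0 @0x1E[29] → 0x27007  P=1,RW=1,US=1,PS=0
  L1 @0x27[30] → 0x28007  P=1,RW=1,US=1,PS=0
  L2 @0x28[14] → 0x2A007  P=1,RW=1,US=1,PS=0
  ✓ 0x2AE89  — 3 lookups
#2 VA=0x101DE1D (r,kernel):
  L0 @0x1E[0] → 0x2D007  P=1,RW=1,US=1,PS=0
  L1 @0x2D[8] → 0x30007  P=1,RW=1,US=1,PS=0
  L2 @0x30[29] → 0x33007  P=1,RW=1,US=1,PS=0
  ✓ 0x33E1D  — 3 lookups
#3 VA=0x302600F77 (r,user):
  L0 @0x1E[12] → 0x37007  P=1,RW=1,US=1,PS=0
  L1 @0x37[19] → 0x3B007  P=1,RW=1,US=1,PS=0
  L2 @0x3B[0] → 0x3C007  P=1,RW=1,US=1,PS=0
  ✓ 0x3CF77  — 3 lookups
#4 VA=0x58321B4DF (w,kernel):
  L0 @0x1E[22] → 0x3F007  P=1,RW=1,US=1,PS=0
  L1 @0x3F[25] → 0x43007  P=1,RW=1,US=1,PS=0
  L2 @0x43[27] → 0x46005  P=1,RW=0,US=1,PS=0
  → PROTECTION_VIOLATION  (3 entries read)
#5 VA=0x681611654 (w,user):
  L0 @0x1E[26] → 0x48007  P=1,RW=1,US=1,PS=0
  L1 @0x48[11] → 0x4C007  P=1,RW=1,US=1,PS=0
  L2 @0x4C[17] → 0x50007  P=1,RW=1,US=1,PS=0
  ✓ 0x50654  — 3 lookups

Entries read for #3: 3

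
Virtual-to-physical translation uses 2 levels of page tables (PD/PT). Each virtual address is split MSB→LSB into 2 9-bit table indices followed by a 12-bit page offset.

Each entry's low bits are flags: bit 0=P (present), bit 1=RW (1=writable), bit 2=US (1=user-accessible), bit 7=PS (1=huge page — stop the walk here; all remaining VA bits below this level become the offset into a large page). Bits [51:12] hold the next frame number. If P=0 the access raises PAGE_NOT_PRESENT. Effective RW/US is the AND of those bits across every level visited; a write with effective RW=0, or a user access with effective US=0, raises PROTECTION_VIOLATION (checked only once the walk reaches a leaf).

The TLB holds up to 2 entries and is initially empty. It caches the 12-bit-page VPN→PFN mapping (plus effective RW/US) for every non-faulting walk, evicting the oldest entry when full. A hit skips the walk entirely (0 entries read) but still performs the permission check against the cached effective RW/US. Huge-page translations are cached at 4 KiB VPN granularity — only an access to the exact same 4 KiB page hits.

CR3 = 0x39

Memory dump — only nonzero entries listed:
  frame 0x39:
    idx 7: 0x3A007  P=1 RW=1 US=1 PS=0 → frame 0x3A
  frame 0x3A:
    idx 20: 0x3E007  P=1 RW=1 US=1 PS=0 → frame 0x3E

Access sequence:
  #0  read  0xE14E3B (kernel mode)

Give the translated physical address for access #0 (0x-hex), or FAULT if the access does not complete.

Trace:
#0 VA=0xE14E3B (r,kernel):
  lvl0: tbl 0x39, slot 7 ⇒ 0x3A007 (P1/RW1/US1/PS0)
  lvl1: tbl 0x3A, slot 20 ⇒ 0x3E007 (P1/RW1/US1/PS0)
  → PA=0x3EE3B  (2 entries read)

Access #0 PA: 0x3EE3B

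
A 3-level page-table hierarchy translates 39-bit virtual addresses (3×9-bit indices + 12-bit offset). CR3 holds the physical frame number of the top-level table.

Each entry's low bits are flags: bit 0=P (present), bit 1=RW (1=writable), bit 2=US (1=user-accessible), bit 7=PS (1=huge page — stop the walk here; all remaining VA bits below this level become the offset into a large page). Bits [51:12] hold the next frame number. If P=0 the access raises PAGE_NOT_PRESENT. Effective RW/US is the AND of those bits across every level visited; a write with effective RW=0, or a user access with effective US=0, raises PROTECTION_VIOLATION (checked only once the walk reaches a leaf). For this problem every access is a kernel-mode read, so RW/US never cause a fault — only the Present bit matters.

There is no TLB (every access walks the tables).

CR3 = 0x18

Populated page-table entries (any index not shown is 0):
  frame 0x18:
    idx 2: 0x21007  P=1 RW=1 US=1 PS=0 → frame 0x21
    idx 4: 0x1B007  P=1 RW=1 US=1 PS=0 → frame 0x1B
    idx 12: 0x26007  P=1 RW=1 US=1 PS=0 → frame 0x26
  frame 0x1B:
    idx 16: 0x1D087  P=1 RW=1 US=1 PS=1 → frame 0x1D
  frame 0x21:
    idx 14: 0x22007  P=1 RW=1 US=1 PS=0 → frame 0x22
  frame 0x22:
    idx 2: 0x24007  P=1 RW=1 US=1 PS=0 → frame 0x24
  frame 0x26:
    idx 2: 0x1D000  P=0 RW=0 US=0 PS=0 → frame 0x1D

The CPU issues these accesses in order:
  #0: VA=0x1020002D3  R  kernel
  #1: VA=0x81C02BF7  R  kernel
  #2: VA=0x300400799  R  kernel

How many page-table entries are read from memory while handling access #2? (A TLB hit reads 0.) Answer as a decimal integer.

Walk each access:
#0 VA=0x1020002D3 (r,kernel):
  [0] read 0x18 idx=4: raw=0x1B007 flags P=1 W=1 U=1 S=0
  [1] read 0x1B idx=16: raw=0x1D087 flags P=1 W=1 U=1 S=1
  ⇒ phys 0x1D2D3 (huge @L1)  [2 reads]
#1 VA=0x81C02BF7 (r,kernel):
  [0] read 0x18 idx=2: raw=0x21007 flags P=1 W=1 U=1 S=0
  [1] read 0x21 idx=14: raw=0x22007 flags P=1 W=1 U=1 S=0
  [2] read 0x22 idx=2: raw=0x24007 flags P=1 W=1 U=1 S=0
  ⇒ phys 0x24BF7  [3 reads]
#2 VA=0x300400799 (r,kernel):
  [0] read 0x18 idx=12: raw=0x26007 flags P=1 W=1 U=1 S=0
  [1] read 0x26 idx=2: raw=0x1D000 flags P=0 W=0 U=0 S=0
  ✗ PAGE_NOT_PRESENT  [2 reads]

Entries read for #2: 2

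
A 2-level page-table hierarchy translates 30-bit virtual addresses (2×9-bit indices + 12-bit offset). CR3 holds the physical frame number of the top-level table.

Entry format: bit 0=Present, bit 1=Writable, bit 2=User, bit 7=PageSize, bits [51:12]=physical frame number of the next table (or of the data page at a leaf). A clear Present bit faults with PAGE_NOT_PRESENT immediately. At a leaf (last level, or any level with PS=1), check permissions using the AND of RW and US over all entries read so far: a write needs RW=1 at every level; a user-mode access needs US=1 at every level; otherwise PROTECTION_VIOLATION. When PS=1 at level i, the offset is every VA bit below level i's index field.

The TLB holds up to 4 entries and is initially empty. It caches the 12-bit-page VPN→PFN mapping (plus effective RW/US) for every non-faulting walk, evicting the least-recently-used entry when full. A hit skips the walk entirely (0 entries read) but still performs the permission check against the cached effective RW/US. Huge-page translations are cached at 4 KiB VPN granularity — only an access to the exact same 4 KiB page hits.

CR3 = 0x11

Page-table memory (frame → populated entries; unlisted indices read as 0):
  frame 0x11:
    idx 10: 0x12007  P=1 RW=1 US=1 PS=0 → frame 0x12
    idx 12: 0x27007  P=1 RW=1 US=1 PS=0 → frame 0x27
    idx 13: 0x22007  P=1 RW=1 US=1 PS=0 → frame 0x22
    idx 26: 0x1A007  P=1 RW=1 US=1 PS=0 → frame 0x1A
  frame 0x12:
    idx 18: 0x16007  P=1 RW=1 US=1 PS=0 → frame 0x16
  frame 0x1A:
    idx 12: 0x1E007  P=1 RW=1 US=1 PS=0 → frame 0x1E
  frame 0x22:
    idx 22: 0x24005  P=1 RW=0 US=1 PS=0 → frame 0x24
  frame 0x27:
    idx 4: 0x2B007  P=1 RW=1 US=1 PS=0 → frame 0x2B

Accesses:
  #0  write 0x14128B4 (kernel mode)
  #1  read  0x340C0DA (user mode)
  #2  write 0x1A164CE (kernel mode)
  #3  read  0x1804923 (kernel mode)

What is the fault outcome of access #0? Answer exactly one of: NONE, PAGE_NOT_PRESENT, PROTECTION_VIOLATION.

Walk each access:
#0 VA=0x14128B4 (w,kernel):
  lvl0: tbl 0x11, slot 10 ⇒ 0x12007 (P1/RW1/US1/PS0)
  lvl1: tbl 0x12, slot 18 ⇒ 0x16007 (P1/RW1/US1/PS0)
  ✓ 0x168B4  — 2 lookups
#1 VA=0x340C0DA (r,user):
  lvl0: tbl 0x11, slot 26 ⇒ 0x1A007 (P1/RW1/US1/PS0)
  lvl1: tbl 0x1A, slot 12 ⇒ 0x1E007 (P1/RW1/US1/PS0)
  ✓ 0x1E0DA  — 2 lookups
#2 VA=0x1A164CE (w,kernel):
  lvl0: tbl 0x11, slot 13 ⇒ 0x22007 (P1/RW1/US1/PS0)
  lvl1: tbl 0x22, slot 22 ⇒ 0x24005 (P1/RW0/US1/PS0)
  ✗ PROTECTION_VIOLATION  [2 reads]
#3 VA=0x1804923 (r,kernel):
  lvl0: tbl 0x11, slot 12 ⇒ 0x27007 (P1/RW1/US1/PS0)
  lvl1: tbl 0x27, slot 4 ⇒ 0x2B007 (P1/RW1/US1/PS0)
  ✓ 0x2B923  — 2 lookups

Access #0 fault: NONE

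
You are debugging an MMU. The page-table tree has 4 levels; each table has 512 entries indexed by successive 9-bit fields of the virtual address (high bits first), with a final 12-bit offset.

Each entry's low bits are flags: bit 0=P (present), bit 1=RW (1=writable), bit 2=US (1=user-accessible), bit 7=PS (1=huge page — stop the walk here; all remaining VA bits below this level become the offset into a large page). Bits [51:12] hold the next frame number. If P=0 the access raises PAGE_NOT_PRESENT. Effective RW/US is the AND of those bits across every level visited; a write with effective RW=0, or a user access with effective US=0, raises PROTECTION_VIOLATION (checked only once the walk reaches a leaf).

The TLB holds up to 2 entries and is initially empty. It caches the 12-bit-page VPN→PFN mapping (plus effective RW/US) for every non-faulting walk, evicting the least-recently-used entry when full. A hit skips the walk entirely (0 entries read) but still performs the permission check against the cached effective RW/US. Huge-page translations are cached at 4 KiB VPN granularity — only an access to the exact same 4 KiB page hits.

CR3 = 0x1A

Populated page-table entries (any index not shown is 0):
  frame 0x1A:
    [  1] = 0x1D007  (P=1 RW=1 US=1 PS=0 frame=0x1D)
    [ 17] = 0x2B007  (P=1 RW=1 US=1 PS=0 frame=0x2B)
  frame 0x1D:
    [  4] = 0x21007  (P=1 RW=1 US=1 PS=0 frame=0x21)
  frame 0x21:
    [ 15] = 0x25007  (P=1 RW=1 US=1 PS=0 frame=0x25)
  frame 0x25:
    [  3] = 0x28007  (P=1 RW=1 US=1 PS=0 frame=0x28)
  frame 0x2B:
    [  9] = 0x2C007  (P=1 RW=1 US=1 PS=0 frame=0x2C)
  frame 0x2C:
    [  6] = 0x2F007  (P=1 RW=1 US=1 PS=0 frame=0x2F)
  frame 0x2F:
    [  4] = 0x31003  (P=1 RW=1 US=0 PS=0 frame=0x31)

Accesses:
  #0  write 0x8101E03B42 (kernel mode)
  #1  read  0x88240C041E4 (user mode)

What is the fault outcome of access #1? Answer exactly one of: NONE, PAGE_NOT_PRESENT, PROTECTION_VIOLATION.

Per-access translation:
#0 VA=0x8101E03B42 (w,kernel):
  L0 @0x1A[1] → 0x1D007  P=1,RW=1,US=1,PS=0
  L1 @0x1D[4] → 0x21007  P=1,RW=1,US=1,PS=0
  L2 @0x21[15] → 0x25007  P=1,RW=1,US=1,PS=0
  L3 @0x25[3] → 0x28007  P=1,RW=1,US=1,PS=0
  ✓ 0x28B42  — 4 lookups
#1 VA=0x88240C041E4 (r,user):
  L0 @0x1A[17] → 0x2B007  P=1,RW=1,US=1,PS=0
  L1 @0x2B[9] → 0x2C007  P=1,RW=1,US=1,PS=0
  L2 @0x2C[6] → 0x2F007  P=1,RW=1,US=1,PS=0
  L3 @0x2F[4] → 0x31003  P=1,RW=1,US=0,PS=0
  ✗ PROTECTION_VIOLATION  [4 reads]

Access #1 fault: PROTECTION_VIOLATION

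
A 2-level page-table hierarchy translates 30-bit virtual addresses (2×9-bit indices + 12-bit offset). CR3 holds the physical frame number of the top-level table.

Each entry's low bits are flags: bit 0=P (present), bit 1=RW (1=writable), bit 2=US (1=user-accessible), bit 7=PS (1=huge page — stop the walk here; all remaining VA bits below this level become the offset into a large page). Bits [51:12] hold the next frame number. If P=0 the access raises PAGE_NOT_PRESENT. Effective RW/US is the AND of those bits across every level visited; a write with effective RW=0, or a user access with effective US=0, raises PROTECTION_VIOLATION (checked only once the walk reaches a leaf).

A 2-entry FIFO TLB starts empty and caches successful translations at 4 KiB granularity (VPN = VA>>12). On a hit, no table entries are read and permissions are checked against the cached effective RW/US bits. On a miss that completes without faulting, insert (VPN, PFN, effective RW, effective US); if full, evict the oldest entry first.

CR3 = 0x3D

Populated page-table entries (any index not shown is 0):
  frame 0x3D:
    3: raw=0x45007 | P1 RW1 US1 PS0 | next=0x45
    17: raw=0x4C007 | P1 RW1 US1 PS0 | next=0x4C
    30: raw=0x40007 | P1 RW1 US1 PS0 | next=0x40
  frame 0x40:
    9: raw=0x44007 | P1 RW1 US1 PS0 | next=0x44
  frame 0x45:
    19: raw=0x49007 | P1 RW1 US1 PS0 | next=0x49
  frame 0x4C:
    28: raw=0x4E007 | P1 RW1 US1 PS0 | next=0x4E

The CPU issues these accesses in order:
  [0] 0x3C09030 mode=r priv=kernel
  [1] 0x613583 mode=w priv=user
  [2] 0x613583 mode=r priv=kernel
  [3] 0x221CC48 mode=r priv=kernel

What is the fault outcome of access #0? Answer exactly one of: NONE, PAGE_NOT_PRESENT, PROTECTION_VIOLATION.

Trace:
#0 VA=0x3C09030 (r,kernel):
  L0 @0x3D[30] → 0x40007  P=1,RW=1,US=1,PS=0
  L1 @0x40[9] → 0x44007  P=1,RW=1,US=1,PS=0
  → PA=0x44030  (2 entries read)
#1 VA=0x613583 (w,user):
  L0 @0x3D[3] → 0x45007  P=1,RW=1,US=1,PS=0
  L1 @0x45[19] → 0x49007  P=1,RW=1,US=1,PS=0
  → PA=0x49583  (2 entries read)
#2 VA=0x613583 (r,kernel):
  TLB hit vpn=0x613 → PA=0x49583
#3 VA=0x221CC48 (r,kernel):
  L0 @0x3D[17] → 0x4C007  P=1,RW=1,US=1,PS=0
  L1 @0x4C[28] → 0x4E007  P=1,RW=1,US=1,PS=0
  → PA=0x4EC48  (2 entries read)

Access #0 fault: NONE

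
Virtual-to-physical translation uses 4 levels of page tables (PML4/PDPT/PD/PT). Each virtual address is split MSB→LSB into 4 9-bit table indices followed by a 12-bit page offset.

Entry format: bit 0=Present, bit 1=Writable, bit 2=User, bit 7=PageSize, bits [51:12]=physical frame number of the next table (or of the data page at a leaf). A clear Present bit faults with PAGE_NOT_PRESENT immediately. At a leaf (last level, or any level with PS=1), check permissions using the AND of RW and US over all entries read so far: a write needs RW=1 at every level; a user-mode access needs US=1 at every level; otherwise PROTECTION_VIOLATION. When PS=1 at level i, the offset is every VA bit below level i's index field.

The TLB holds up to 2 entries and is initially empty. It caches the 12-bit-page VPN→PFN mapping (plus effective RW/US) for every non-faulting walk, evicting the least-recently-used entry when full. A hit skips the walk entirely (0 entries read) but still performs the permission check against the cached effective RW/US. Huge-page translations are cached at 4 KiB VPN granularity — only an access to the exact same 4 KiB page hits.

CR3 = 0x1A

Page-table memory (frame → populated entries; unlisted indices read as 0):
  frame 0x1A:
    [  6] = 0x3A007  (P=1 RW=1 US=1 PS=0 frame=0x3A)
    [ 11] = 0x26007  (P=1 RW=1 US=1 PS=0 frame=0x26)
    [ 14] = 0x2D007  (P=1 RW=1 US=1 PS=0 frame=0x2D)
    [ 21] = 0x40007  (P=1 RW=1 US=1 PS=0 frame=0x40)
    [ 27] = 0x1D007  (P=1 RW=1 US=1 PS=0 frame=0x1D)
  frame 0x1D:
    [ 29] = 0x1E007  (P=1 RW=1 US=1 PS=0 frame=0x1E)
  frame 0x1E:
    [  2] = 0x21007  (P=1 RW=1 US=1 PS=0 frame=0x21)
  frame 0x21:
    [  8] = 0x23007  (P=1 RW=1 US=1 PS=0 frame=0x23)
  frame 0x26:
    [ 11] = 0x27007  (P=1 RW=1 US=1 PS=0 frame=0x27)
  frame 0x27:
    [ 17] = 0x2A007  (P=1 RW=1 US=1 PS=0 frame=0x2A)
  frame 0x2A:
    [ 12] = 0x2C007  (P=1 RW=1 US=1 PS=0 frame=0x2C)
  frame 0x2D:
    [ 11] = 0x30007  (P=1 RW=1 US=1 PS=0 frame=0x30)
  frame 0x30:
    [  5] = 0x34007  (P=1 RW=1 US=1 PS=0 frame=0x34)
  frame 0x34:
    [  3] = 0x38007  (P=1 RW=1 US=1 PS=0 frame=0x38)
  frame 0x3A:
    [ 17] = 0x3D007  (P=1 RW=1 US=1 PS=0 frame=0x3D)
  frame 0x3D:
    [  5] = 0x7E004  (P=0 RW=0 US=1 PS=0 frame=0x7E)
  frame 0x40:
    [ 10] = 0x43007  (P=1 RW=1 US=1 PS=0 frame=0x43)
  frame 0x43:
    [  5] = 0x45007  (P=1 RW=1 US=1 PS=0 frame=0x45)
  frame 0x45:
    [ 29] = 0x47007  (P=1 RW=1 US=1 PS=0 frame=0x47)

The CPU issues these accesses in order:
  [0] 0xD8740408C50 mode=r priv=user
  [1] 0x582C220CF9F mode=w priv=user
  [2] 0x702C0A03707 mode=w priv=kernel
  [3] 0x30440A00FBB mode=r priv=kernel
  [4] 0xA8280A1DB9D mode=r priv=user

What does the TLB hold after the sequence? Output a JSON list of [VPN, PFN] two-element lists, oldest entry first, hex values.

Trace:
#0 VA=0xD8740408C50 (r,user):
  [0] read 0x1A idx=27: raw=0x1D007 flags P=1 W=1 U=1 S=0
  [1] read 0x1D idx=29: raw=0x1E007 flags P=1 W=1 U=1 S=0
  [2] read 0x1E idx=2: raw=0x21007 flags P=1 W=1 U=1 S=0
  [3] read 0x21 idx=8: raw=0x23007 flags P=1 W=1 U=1 S=0
  → PA=0x23C50  (4 entries read)
#1 VA=0x582C220CF9F (w,user):
  [0] read 0x1A idx=11: raw=0x26007 flags P=1 W=1 U=1 S=0
  [1] read 0x26 idx=11: raw=0x27007 flags P=1 W=1 U=1 S=0
  [2] read 0x27 idx=17: raw=0x2A007 flags P=1 W=1 U=1 S=0
  [3] read 0x2A idx=12: raw=0x2C007 flags P=1 W=1 U=1 S=0
  → PA=0x2CF9F  (4 entries read)
#2 VA=0x702C0A03707 (w,kernel):
  [0] read 0x1A idx=14: raw=0x2D007 flags P=1 W=1 U=1 S=0
  [1] read 0x2D idx=11: raw=0x30007 flags P=1 W=1 U=1 S=0
  [2] read 0x30 idx=5: raw=0x34007 flags P=1 W=1 U=1 S=0
  [3] read 0x34 idx=3: raw=0x38007 flags P=1 W=1 U=1 S=0
  → PA=0x38707  (4 entries read)
#3 VA=0x30440A00FBB (r,kernel):
  [0] read 0x1A idx=6: raw=0x3A007 flags P=1 W=1 U=1 S=0
  [1] read 0x3A idx=17: raw=0x3D007 flags P=1 W=1 U=1 S=0
  [2] read 0x3D idx=5: raw=0x7E004 flags P=0 W=0 U=1 S=0
  ⇒ fault: PAGE_NOT_PRESENT  — 3 lookups
#4 VA=0xA8280A1DB9D (r,user):
  [0] read 0x1A idx=21: raw=0x40007 flags P=1 W=1 U=1 S=0
  [1] read 0x40 idx=10: raw=0x43007 flags P=1 W=1 U=1 S=0
  [2] read 0x43 idx=5: raw=0x45007 flags P=1 W=1 U=1 S=0
  [3] read 0x45 idx=29: raw=0x47007 flags P=1 W=1 U=1 S=0
  → PA=0x47B9D  (4 entries read)

TLB: [["0x702C0A03", "0x38"], ["0xA8280A1D", "0x47"]]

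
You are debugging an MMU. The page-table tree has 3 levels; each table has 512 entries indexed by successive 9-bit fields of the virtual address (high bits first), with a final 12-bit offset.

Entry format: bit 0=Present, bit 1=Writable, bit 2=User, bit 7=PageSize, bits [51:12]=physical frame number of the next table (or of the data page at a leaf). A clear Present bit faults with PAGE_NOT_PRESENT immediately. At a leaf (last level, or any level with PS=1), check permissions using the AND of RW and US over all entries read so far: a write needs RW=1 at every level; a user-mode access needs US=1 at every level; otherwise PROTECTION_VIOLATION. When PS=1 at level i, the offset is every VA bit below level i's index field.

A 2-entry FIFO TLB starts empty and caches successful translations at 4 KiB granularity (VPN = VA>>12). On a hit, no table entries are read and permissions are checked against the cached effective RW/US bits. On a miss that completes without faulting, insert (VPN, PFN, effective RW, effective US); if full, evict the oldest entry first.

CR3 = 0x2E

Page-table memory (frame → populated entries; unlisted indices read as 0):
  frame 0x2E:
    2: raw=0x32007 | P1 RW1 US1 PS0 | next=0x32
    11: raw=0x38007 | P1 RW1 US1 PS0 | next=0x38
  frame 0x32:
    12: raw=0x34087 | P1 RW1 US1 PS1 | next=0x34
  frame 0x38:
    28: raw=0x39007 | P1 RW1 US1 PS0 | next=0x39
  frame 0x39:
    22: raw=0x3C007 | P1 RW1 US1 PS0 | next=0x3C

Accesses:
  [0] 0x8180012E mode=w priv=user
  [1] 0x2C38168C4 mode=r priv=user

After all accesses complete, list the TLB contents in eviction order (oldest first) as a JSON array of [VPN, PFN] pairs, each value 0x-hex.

Walk each access:
#0 VA=0x8180012E (w,user):
  [0] read 0x2E idx=2: raw=0x32007 flags P=1 W=1 U=1 S=0
  [1] read 0x32 idx=12: raw=0x34087 flags P=1 W=1 U=1 S=1
  → PA=0x3412E (huge @L1)  (2 entries read)
#1 VA=0x2C38168C4 (r,user):
  [0] read 0x2E idx=11: raw=0x38007 flags P=1 W=1 U=1 S=0
  [1] read 0x38 idx=28: raw=0x39007 flags P=1 W=1 U=1 S=0
  [2] read 0x39 idx=22: raw=0x3C007 flags P=1 W=1 U=1 S=0
  → PA=0x3C8C4  (3 entries read)

TLB: [["0x81800", "0x34"], ["0x2C3816", "0x3C"]]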